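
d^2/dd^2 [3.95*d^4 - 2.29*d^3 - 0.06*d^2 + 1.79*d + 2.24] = 47.4*d^2 - 13.74*d - 0.12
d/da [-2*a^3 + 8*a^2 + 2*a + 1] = -6*a^2 + 16*a + 2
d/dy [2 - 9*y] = -9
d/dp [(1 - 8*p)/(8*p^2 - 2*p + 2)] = (-32*p^2 + 8*p + (8*p - 1)^2 - 8)/(2*(4*p^2 - p + 1)^2)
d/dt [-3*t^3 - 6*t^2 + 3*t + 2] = -9*t^2 - 12*t + 3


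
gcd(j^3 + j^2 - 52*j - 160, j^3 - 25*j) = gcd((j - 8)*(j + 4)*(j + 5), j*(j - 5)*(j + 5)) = j + 5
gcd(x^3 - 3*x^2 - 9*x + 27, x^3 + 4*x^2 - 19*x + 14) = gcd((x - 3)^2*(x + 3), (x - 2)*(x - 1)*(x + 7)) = 1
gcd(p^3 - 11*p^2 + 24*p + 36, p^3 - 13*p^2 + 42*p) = p - 6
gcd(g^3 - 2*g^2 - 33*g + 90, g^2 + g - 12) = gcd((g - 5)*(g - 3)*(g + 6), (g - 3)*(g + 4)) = g - 3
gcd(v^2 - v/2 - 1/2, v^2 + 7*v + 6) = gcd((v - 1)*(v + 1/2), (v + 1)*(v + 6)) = 1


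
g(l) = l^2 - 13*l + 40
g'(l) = 2*l - 13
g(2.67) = 12.42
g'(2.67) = -7.66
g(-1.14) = 56.12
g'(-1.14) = -15.28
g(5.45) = -1.15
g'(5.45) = -2.10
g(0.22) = 37.19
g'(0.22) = -12.56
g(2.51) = 13.67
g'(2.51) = -7.98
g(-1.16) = 56.43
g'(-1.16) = -15.32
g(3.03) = 9.79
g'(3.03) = -6.94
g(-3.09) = 89.72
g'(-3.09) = -19.18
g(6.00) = -2.00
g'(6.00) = -1.00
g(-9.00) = 238.00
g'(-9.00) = -31.00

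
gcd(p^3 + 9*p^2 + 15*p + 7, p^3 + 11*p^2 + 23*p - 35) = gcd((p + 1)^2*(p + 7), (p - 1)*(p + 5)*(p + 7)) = p + 7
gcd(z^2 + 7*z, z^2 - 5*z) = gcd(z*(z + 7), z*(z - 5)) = z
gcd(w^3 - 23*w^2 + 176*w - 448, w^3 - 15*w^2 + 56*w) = w^2 - 15*w + 56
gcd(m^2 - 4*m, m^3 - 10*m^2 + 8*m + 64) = m - 4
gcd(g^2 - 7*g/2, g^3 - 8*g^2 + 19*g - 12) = 1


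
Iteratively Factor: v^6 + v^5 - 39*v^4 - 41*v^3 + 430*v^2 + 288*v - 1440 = (v - 3)*(v^5 + 4*v^4 - 27*v^3 - 122*v^2 + 64*v + 480) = (v - 5)*(v - 3)*(v^4 + 9*v^3 + 18*v^2 - 32*v - 96) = (v - 5)*(v - 3)*(v + 4)*(v^3 + 5*v^2 - 2*v - 24) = (v - 5)*(v - 3)*(v + 3)*(v + 4)*(v^2 + 2*v - 8) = (v - 5)*(v - 3)*(v - 2)*(v + 3)*(v + 4)*(v + 4)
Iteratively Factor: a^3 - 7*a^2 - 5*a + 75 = (a - 5)*(a^2 - 2*a - 15) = (a - 5)^2*(a + 3)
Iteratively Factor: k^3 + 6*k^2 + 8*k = (k + 2)*(k^2 + 4*k) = (k + 2)*(k + 4)*(k)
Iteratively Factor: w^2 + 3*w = (w + 3)*(w)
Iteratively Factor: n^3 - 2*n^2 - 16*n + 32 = (n - 4)*(n^2 + 2*n - 8) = (n - 4)*(n - 2)*(n + 4)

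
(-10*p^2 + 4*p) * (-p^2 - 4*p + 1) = 10*p^4 + 36*p^3 - 26*p^2 + 4*p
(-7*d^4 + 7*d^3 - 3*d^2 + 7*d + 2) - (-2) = -7*d^4 + 7*d^3 - 3*d^2 + 7*d + 4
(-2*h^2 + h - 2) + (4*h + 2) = -2*h^2 + 5*h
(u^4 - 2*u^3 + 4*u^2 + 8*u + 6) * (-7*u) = -7*u^5 + 14*u^4 - 28*u^3 - 56*u^2 - 42*u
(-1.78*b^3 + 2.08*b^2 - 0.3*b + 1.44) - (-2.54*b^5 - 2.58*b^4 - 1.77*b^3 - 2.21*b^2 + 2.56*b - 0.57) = 2.54*b^5 + 2.58*b^4 - 0.01*b^3 + 4.29*b^2 - 2.86*b + 2.01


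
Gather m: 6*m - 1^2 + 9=6*m + 8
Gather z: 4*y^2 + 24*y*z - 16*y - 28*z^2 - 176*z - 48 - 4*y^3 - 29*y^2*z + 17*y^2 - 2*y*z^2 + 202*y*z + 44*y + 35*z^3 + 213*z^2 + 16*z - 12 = -4*y^3 + 21*y^2 + 28*y + 35*z^3 + z^2*(185 - 2*y) + z*(-29*y^2 + 226*y - 160) - 60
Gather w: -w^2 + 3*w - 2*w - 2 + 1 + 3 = -w^2 + w + 2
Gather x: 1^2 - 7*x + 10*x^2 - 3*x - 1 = 10*x^2 - 10*x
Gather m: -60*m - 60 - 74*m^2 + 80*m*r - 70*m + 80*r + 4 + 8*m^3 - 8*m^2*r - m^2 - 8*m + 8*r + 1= 8*m^3 + m^2*(-8*r - 75) + m*(80*r - 138) + 88*r - 55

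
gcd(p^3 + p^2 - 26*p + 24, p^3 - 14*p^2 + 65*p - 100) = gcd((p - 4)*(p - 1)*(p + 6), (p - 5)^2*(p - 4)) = p - 4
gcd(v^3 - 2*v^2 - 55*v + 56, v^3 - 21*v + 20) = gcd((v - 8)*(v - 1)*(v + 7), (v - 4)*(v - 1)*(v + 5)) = v - 1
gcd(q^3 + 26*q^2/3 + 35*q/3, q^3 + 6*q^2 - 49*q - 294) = q + 7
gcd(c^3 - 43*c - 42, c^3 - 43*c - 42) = c^3 - 43*c - 42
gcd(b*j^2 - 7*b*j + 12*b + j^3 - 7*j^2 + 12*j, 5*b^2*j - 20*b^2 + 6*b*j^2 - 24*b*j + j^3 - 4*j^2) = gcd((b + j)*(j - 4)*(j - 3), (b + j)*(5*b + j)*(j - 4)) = b*j - 4*b + j^2 - 4*j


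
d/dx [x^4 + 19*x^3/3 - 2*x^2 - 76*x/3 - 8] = 4*x^3 + 19*x^2 - 4*x - 76/3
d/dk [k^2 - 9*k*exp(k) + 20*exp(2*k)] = -9*k*exp(k) + 2*k + 40*exp(2*k) - 9*exp(k)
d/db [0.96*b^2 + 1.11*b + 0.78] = 1.92*b + 1.11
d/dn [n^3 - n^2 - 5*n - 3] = 3*n^2 - 2*n - 5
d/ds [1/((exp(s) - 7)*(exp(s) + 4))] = (3 - 2*exp(s))*exp(s)/(exp(4*s) - 6*exp(3*s) - 47*exp(2*s) + 168*exp(s) + 784)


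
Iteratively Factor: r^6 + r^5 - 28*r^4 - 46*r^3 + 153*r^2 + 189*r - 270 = (r - 2)*(r^5 + 3*r^4 - 22*r^3 - 90*r^2 - 27*r + 135) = (r - 2)*(r + 3)*(r^4 - 22*r^2 - 24*r + 45) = (r - 2)*(r + 3)^2*(r^3 - 3*r^2 - 13*r + 15) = (r - 5)*(r - 2)*(r + 3)^2*(r^2 + 2*r - 3) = (r - 5)*(r - 2)*(r + 3)^3*(r - 1)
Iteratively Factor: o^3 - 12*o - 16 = (o + 2)*(o^2 - 2*o - 8) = (o + 2)^2*(o - 4)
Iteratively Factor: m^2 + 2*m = (m)*(m + 2)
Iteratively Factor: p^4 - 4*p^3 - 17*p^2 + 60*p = (p - 5)*(p^3 + p^2 - 12*p) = (p - 5)*(p + 4)*(p^2 - 3*p) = (p - 5)*(p - 3)*(p + 4)*(p)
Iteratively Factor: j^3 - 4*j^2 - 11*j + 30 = (j + 3)*(j^2 - 7*j + 10) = (j - 2)*(j + 3)*(j - 5)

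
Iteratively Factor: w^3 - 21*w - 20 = (w + 4)*(w^2 - 4*w - 5) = (w + 1)*(w + 4)*(w - 5)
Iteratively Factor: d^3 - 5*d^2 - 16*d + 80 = (d - 4)*(d^2 - d - 20) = (d - 5)*(d - 4)*(d + 4)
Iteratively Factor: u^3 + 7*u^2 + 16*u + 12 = (u + 2)*(u^2 + 5*u + 6) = (u + 2)*(u + 3)*(u + 2)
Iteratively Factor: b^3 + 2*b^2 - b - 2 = (b + 2)*(b^2 - 1) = (b - 1)*(b + 2)*(b + 1)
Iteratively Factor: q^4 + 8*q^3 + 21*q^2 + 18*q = (q)*(q^3 + 8*q^2 + 21*q + 18) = q*(q + 3)*(q^2 + 5*q + 6) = q*(q + 3)^2*(q + 2)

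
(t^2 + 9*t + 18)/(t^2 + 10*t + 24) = (t + 3)/(t + 4)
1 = 1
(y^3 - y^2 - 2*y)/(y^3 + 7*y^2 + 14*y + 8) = y*(y - 2)/(y^2 + 6*y + 8)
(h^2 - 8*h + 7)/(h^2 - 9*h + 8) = (h - 7)/(h - 8)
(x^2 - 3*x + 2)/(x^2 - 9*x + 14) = (x - 1)/(x - 7)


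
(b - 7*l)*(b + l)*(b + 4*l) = b^3 - 2*b^2*l - 31*b*l^2 - 28*l^3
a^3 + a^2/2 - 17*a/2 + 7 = (a - 2)*(a - 1)*(a + 7/2)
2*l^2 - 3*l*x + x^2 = (-2*l + x)*(-l + x)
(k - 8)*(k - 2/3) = k^2 - 26*k/3 + 16/3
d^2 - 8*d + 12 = (d - 6)*(d - 2)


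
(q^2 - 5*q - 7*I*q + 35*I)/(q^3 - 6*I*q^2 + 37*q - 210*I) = (q - 5)/(q^2 + I*q + 30)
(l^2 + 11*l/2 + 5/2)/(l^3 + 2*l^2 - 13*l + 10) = (l + 1/2)/(l^2 - 3*l + 2)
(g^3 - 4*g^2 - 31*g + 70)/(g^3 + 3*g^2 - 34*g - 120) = (g^2 - 9*g + 14)/(g^2 - 2*g - 24)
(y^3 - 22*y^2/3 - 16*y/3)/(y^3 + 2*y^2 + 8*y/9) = 3*(y - 8)/(3*y + 4)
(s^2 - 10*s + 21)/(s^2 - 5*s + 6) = (s - 7)/(s - 2)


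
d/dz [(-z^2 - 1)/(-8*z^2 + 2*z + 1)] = 2*(-z^2 - 9*z + 1)/(64*z^4 - 32*z^3 - 12*z^2 + 4*z + 1)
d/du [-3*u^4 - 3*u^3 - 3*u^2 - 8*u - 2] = -12*u^3 - 9*u^2 - 6*u - 8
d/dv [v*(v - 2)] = 2*v - 2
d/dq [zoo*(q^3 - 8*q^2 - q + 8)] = zoo*(q^2 + q + 1)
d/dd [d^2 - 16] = 2*d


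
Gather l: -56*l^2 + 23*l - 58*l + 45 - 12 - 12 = -56*l^2 - 35*l + 21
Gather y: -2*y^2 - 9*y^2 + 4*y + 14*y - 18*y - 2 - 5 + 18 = 11 - 11*y^2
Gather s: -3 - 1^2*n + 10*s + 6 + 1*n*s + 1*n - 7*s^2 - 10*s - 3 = n*s - 7*s^2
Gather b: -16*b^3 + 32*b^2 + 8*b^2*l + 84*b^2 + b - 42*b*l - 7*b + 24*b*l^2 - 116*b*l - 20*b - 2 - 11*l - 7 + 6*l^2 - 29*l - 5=-16*b^3 + b^2*(8*l + 116) + b*(24*l^2 - 158*l - 26) + 6*l^2 - 40*l - 14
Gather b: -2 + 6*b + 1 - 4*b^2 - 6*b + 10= 9 - 4*b^2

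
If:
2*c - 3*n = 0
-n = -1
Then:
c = 3/2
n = 1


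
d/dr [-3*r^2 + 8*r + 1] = 8 - 6*r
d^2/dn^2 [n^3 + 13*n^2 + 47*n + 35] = 6*n + 26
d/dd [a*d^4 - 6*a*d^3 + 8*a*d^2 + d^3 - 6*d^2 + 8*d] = 4*a*d^3 - 18*a*d^2 + 16*a*d + 3*d^2 - 12*d + 8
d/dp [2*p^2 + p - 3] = 4*p + 1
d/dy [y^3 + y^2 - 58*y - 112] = 3*y^2 + 2*y - 58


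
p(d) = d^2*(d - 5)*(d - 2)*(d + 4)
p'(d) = d^2*(d - 5)*(d - 2) + d^2*(d - 5)*(d + 4) + d^2*(d - 2)*(d + 4) + 2*d*(d - 5)*(d - 2)*(d + 4) = d*(5*d^3 - 12*d^2 - 54*d + 80)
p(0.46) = 6.60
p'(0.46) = 24.43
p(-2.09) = 241.93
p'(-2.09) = -198.12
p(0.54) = 8.62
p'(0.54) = 25.99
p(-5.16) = -2246.80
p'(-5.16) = 3342.69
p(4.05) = -257.15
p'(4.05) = -13.69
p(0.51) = 7.85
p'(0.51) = 25.50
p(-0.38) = 6.69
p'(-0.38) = -37.43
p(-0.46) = 10.06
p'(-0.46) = -46.83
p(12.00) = 161280.00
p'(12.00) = 76128.00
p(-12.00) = -274176.00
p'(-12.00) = 115680.00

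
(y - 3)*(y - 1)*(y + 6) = y^3 + 2*y^2 - 21*y + 18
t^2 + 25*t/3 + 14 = (t + 7/3)*(t + 6)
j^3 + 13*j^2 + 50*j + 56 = (j + 2)*(j + 4)*(j + 7)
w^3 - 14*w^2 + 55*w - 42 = (w - 7)*(w - 6)*(w - 1)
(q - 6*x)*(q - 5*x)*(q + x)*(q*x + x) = q^4*x - 10*q^3*x^2 + q^3*x + 19*q^2*x^3 - 10*q^2*x^2 + 30*q*x^4 + 19*q*x^3 + 30*x^4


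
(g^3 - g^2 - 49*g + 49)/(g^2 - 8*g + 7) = g + 7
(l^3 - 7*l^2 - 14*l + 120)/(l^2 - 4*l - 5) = (l^2 - 2*l - 24)/(l + 1)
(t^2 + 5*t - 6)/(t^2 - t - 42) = (t - 1)/(t - 7)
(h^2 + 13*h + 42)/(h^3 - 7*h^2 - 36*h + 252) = (h + 7)/(h^2 - 13*h + 42)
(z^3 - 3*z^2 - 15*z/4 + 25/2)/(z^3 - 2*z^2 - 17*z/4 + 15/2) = (2*z - 5)/(2*z - 3)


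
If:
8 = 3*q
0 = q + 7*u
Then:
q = 8/3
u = -8/21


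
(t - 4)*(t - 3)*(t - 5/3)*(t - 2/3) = t^4 - 28*t^3/3 + 265*t^2/9 - 322*t/9 + 40/3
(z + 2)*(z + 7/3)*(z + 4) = z^3 + 25*z^2/3 + 22*z + 56/3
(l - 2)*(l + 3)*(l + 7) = l^3 + 8*l^2 + l - 42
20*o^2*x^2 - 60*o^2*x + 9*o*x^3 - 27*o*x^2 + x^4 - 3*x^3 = x*(4*o + x)*(5*o + x)*(x - 3)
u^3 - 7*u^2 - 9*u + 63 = (u - 7)*(u - 3)*(u + 3)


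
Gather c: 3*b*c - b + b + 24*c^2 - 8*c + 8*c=3*b*c + 24*c^2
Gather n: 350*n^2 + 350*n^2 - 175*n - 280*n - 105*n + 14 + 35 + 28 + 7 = 700*n^2 - 560*n + 84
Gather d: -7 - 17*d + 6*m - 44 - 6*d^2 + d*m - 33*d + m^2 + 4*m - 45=-6*d^2 + d*(m - 50) + m^2 + 10*m - 96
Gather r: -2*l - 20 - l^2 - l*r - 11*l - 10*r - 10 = -l^2 - 13*l + r*(-l - 10) - 30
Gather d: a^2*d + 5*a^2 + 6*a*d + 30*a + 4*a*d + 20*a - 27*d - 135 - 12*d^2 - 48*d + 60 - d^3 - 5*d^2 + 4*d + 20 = 5*a^2 + 50*a - d^3 - 17*d^2 + d*(a^2 + 10*a - 71) - 55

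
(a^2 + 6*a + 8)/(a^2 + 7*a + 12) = (a + 2)/(a + 3)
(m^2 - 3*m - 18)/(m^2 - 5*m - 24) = (m - 6)/(m - 8)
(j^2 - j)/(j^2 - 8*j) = (j - 1)/(j - 8)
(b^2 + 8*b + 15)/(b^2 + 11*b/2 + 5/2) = 2*(b + 3)/(2*b + 1)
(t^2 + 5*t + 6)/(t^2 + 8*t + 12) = (t + 3)/(t + 6)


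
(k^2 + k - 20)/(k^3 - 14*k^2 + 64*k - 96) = (k + 5)/(k^2 - 10*k + 24)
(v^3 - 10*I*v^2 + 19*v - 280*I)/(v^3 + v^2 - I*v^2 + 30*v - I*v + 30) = (v^2 - 15*I*v - 56)/(v^2 + v*(1 - 6*I) - 6*I)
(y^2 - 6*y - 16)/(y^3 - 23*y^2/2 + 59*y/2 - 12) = 2*(y + 2)/(2*y^2 - 7*y + 3)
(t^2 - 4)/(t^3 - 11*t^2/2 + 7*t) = 2*(t + 2)/(t*(2*t - 7))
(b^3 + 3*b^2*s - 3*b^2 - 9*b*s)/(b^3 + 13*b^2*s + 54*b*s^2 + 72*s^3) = b*(b - 3)/(b^2 + 10*b*s + 24*s^2)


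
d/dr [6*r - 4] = 6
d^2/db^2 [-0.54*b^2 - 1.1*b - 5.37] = -1.08000000000000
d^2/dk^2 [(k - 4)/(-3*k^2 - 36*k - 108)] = 2*(24 - k)/(3*(k^4 + 24*k^3 + 216*k^2 + 864*k + 1296))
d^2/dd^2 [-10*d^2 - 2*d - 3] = -20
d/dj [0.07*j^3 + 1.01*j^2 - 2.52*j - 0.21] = 0.21*j^2 + 2.02*j - 2.52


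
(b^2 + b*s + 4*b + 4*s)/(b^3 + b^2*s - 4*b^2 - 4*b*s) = (b + 4)/(b*(b - 4))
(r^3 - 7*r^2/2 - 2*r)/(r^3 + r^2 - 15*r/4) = 2*(2*r^2 - 7*r - 4)/(4*r^2 + 4*r - 15)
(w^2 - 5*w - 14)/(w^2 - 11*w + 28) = (w + 2)/(w - 4)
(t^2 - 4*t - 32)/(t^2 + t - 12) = (t - 8)/(t - 3)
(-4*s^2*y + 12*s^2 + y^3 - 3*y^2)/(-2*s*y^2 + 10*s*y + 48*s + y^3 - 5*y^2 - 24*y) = (2*s*y - 6*s + y^2 - 3*y)/(y^2 - 5*y - 24)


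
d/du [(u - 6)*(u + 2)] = 2*u - 4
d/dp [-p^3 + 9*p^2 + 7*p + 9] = -3*p^2 + 18*p + 7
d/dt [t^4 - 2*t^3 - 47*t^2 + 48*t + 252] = 4*t^3 - 6*t^2 - 94*t + 48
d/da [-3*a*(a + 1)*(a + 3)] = -9*a^2 - 24*a - 9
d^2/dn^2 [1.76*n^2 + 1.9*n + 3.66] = 3.52000000000000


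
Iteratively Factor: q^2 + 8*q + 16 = (q + 4)*(q + 4)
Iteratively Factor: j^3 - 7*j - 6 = (j - 3)*(j^2 + 3*j + 2) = (j - 3)*(j + 2)*(j + 1)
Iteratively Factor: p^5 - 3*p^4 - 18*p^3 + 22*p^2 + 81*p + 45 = (p - 3)*(p^4 - 18*p^2 - 32*p - 15) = (p - 3)*(p + 3)*(p^3 - 3*p^2 - 9*p - 5) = (p - 5)*(p - 3)*(p + 3)*(p^2 + 2*p + 1) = (p - 5)*(p - 3)*(p + 1)*(p + 3)*(p + 1)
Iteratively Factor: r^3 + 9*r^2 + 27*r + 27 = (r + 3)*(r^2 + 6*r + 9) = (r + 3)^2*(r + 3)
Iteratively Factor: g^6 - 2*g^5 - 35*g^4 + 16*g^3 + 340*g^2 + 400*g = (g - 5)*(g^5 + 3*g^4 - 20*g^3 - 84*g^2 - 80*g) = g*(g - 5)*(g^4 + 3*g^3 - 20*g^2 - 84*g - 80) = g*(g - 5)*(g + 4)*(g^3 - g^2 - 16*g - 20) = g*(g - 5)*(g + 2)*(g + 4)*(g^2 - 3*g - 10) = g*(g - 5)*(g + 2)^2*(g + 4)*(g - 5)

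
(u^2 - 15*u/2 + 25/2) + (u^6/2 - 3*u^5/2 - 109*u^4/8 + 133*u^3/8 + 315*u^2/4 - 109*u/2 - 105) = u^6/2 - 3*u^5/2 - 109*u^4/8 + 133*u^3/8 + 319*u^2/4 - 62*u - 185/2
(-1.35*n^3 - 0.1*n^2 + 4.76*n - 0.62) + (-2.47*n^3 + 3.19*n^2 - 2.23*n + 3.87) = -3.82*n^3 + 3.09*n^2 + 2.53*n + 3.25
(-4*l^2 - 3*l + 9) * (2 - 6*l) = 24*l^3 + 10*l^2 - 60*l + 18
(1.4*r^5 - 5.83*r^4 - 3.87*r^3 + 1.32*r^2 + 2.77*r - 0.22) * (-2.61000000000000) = -3.654*r^5 + 15.2163*r^4 + 10.1007*r^3 - 3.4452*r^2 - 7.2297*r + 0.5742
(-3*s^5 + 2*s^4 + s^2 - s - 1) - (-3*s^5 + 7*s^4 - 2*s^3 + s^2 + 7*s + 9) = -5*s^4 + 2*s^3 - 8*s - 10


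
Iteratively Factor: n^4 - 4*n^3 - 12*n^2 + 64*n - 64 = (n - 2)*(n^3 - 2*n^2 - 16*n + 32) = (n - 2)^2*(n^2 - 16) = (n - 4)*(n - 2)^2*(n + 4)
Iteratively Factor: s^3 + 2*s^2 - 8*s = (s)*(s^2 + 2*s - 8) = s*(s - 2)*(s + 4)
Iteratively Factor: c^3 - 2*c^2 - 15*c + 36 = (c - 3)*(c^2 + c - 12) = (c - 3)*(c + 4)*(c - 3)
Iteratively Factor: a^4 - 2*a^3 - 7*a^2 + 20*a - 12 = (a - 2)*(a^3 - 7*a + 6) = (a - 2)*(a - 1)*(a^2 + a - 6) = (a - 2)^2*(a - 1)*(a + 3)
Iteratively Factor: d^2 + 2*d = (d)*(d + 2)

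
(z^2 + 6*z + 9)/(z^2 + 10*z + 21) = (z + 3)/(z + 7)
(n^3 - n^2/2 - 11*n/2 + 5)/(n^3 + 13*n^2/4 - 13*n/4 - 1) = 2*(2*n^2 + n - 10)/(4*n^2 + 17*n + 4)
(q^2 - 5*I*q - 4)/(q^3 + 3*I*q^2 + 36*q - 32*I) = 1/(q + 8*I)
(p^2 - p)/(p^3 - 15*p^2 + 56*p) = (p - 1)/(p^2 - 15*p + 56)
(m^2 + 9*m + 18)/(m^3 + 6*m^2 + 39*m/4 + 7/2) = 4*(m^2 + 9*m + 18)/(4*m^3 + 24*m^2 + 39*m + 14)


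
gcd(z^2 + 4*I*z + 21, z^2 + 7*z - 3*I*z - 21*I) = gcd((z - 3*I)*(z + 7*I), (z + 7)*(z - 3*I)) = z - 3*I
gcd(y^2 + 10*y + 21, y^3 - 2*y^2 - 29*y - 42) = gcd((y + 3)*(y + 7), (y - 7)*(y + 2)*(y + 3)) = y + 3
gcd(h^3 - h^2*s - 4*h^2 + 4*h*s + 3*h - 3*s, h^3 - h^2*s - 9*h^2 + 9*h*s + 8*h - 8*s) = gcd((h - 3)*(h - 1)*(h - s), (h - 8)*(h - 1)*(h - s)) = -h^2 + h*s + h - s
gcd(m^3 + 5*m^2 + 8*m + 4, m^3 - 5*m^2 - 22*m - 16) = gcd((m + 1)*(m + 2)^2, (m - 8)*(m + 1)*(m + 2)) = m^2 + 3*m + 2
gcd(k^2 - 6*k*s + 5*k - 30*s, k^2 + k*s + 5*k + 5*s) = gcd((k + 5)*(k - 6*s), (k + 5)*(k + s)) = k + 5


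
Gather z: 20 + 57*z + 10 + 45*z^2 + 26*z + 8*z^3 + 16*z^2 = 8*z^3 + 61*z^2 + 83*z + 30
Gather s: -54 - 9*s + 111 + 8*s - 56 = 1 - s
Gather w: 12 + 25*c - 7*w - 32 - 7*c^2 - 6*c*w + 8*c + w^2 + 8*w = -7*c^2 + 33*c + w^2 + w*(1 - 6*c) - 20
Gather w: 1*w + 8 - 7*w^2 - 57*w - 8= -7*w^2 - 56*w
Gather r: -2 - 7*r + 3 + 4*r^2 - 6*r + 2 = 4*r^2 - 13*r + 3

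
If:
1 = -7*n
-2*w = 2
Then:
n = -1/7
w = -1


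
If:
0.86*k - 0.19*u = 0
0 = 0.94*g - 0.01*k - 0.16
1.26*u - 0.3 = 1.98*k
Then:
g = 0.17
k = 0.08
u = 0.36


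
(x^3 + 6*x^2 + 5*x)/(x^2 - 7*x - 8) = x*(x + 5)/(x - 8)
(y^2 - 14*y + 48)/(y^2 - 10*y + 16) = (y - 6)/(y - 2)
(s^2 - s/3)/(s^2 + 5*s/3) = (3*s - 1)/(3*s + 5)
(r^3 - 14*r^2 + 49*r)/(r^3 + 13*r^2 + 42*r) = (r^2 - 14*r + 49)/(r^2 + 13*r + 42)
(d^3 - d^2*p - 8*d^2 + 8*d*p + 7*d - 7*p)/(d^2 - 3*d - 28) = (d^2 - d*p - d + p)/(d + 4)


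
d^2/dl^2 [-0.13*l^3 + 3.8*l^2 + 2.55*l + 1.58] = 7.6 - 0.78*l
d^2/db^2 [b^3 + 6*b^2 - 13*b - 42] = 6*b + 12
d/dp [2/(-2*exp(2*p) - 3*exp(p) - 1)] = (8*exp(p) + 6)*exp(p)/(2*exp(2*p) + 3*exp(p) + 1)^2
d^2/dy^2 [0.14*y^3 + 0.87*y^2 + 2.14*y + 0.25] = 0.84*y + 1.74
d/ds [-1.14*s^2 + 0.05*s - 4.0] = 0.05 - 2.28*s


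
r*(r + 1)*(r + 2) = r^3 + 3*r^2 + 2*r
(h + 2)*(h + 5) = h^2 + 7*h + 10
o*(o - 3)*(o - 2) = o^3 - 5*o^2 + 6*o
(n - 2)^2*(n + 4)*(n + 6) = n^4 + 6*n^3 - 12*n^2 - 56*n + 96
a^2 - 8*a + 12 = (a - 6)*(a - 2)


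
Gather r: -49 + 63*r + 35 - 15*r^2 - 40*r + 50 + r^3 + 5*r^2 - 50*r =r^3 - 10*r^2 - 27*r + 36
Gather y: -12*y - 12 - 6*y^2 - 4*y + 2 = -6*y^2 - 16*y - 10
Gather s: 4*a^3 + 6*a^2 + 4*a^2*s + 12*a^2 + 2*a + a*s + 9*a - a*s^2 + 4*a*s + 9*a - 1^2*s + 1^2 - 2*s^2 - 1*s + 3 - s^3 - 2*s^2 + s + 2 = 4*a^3 + 18*a^2 + 20*a - s^3 + s^2*(-a - 4) + s*(4*a^2 + 5*a - 1) + 6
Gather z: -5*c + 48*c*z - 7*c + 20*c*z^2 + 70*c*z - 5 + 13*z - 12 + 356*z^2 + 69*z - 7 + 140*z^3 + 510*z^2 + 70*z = -12*c + 140*z^3 + z^2*(20*c + 866) + z*(118*c + 152) - 24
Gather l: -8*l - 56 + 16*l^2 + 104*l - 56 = 16*l^2 + 96*l - 112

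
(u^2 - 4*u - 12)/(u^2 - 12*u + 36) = (u + 2)/(u - 6)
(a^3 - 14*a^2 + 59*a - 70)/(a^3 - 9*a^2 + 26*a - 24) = (a^2 - 12*a + 35)/(a^2 - 7*a + 12)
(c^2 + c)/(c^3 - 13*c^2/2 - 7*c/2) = 2*(c + 1)/(2*c^2 - 13*c - 7)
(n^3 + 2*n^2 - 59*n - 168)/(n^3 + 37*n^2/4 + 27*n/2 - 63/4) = 4*(n - 8)/(4*n - 3)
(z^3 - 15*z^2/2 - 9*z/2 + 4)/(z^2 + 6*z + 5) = (z^2 - 17*z/2 + 4)/(z + 5)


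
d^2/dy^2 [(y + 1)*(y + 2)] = 2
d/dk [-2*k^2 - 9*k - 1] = -4*k - 9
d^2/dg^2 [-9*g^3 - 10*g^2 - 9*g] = -54*g - 20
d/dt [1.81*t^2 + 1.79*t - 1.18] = 3.62*t + 1.79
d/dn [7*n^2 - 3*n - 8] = 14*n - 3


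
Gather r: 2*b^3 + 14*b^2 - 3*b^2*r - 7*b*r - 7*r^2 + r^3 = 2*b^3 + 14*b^2 + r^3 - 7*r^2 + r*(-3*b^2 - 7*b)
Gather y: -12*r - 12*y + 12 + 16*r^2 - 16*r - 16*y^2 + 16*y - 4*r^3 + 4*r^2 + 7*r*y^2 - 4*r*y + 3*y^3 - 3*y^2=-4*r^3 + 20*r^2 - 28*r + 3*y^3 + y^2*(7*r - 19) + y*(4 - 4*r) + 12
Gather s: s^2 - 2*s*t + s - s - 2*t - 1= s^2 - 2*s*t - 2*t - 1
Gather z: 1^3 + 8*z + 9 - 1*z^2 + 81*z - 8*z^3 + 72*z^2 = -8*z^3 + 71*z^2 + 89*z + 10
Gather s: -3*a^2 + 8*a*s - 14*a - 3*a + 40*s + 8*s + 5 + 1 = -3*a^2 - 17*a + s*(8*a + 48) + 6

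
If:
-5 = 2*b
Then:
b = -5/2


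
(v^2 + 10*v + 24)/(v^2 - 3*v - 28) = (v + 6)/(v - 7)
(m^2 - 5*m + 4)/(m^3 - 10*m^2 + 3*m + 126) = (m^2 - 5*m + 4)/(m^3 - 10*m^2 + 3*m + 126)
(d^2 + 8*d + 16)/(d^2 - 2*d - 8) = (d^2 + 8*d + 16)/(d^2 - 2*d - 8)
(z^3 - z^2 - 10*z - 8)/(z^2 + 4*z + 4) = (z^2 - 3*z - 4)/(z + 2)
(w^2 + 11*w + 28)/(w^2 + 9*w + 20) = (w + 7)/(w + 5)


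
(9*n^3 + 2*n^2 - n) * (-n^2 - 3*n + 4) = -9*n^5 - 29*n^4 + 31*n^3 + 11*n^2 - 4*n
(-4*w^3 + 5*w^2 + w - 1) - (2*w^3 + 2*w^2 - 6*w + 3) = -6*w^3 + 3*w^2 + 7*w - 4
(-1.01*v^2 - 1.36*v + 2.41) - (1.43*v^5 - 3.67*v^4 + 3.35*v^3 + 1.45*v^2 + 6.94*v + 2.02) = -1.43*v^5 + 3.67*v^4 - 3.35*v^3 - 2.46*v^2 - 8.3*v + 0.39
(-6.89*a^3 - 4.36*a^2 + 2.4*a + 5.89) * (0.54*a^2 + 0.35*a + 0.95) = -3.7206*a^5 - 4.7659*a^4 - 6.7755*a^3 - 0.1214*a^2 + 4.3415*a + 5.5955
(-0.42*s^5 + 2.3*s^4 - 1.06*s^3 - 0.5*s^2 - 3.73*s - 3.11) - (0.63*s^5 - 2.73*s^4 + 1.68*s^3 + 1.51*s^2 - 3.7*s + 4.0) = -1.05*s^5 + 5.03*s^4 - 2.74*s^3 - 2.01*s^2 - 0.0299999999999998*s - 7.11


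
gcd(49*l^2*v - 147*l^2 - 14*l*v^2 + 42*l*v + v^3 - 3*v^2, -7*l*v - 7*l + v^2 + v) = -7*l + v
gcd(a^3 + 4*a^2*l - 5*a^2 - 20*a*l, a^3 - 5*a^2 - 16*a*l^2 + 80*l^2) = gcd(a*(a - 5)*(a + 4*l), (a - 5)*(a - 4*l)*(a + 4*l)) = a^2 + 4*a*l - 5*a - 20*l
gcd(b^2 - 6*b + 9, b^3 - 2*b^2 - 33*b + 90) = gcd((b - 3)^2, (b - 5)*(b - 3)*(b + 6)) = b - 3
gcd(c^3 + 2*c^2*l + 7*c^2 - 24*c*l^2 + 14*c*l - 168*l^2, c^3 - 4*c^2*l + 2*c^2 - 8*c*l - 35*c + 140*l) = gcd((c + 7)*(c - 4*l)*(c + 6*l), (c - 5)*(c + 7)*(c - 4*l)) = c^2 - 4*c*l + 7*c - 28*l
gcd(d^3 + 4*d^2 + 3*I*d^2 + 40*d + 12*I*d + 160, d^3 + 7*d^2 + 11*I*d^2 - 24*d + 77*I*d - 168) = d + 8*I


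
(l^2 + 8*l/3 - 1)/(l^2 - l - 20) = (-l^2 - 8*l/3 + 1)/(-l^2 + l + 20)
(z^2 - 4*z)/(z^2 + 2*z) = (z - 4)/(z + 2)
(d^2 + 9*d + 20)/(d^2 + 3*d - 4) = (d + 5)/(d - 1)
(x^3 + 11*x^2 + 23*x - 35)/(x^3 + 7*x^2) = 1 + 4/x - 5/x^2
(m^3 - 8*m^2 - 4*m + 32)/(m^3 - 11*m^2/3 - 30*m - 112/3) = 3*(m - 2)/(3*m + 7)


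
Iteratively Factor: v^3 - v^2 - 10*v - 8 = (v - 4)*(v^2 + 3*v + 2) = (v - 4)*(v + 1)*(v + 2)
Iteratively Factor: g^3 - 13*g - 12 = (g + 1)*(g^2 - g - 12) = (g - 4)*(g + 1)*(g + 3)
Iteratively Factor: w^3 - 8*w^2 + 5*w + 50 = (w - 5)*(w^2 - 3*w - 10) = (w - 5)^2*(w + 2)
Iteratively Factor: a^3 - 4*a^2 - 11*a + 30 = (a + 3)*(a^2 - 7*a + 10) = (a - 5)*(a + 3)*(a - 2)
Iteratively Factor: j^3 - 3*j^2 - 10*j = (j - 5)*(j^2 + 2*j) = (j - 5)*(j + 2)*(j)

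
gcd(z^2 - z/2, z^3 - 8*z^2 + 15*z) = z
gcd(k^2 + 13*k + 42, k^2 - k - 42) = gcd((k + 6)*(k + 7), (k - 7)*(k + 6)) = k + 6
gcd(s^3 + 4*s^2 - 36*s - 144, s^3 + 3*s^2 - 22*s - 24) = s + 6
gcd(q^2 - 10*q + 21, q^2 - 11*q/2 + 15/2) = q - 3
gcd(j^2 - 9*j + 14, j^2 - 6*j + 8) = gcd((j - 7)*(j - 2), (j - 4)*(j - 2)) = j - 2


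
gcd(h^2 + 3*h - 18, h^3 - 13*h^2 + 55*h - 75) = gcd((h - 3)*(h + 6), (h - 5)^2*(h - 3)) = h - 3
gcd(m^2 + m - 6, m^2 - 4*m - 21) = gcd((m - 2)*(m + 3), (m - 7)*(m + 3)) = m + 3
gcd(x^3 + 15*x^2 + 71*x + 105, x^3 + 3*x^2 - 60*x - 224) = x + 7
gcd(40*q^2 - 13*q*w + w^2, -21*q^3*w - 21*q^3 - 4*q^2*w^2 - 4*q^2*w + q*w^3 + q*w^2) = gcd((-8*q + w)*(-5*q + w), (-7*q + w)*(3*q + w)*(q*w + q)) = 1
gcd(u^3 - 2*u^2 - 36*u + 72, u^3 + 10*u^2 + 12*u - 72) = u^2 + 4*u - 12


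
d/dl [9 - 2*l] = -2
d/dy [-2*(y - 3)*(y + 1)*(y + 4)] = -6*y^2 - 8*y + 22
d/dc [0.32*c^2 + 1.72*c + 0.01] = 0.64*c + 1.72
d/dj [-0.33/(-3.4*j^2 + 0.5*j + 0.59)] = (0.165 - 2.244*j)/(-3.4*j^2 + 0.5*j + 0.59)^2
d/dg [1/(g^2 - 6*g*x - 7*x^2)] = 2*(-g + 3*x)/(-g^2 + 6*g*x + 7*x^2)^2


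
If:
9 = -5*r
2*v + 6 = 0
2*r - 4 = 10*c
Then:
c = -19/25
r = -9/5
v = -3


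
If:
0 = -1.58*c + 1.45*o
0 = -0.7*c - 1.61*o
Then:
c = 0.00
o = 0.00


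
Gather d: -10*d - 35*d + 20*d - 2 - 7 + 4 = -25*d - 5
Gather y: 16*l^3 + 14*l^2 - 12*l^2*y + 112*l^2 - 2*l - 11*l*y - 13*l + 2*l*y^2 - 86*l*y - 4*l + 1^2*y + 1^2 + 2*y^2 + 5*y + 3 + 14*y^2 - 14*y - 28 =16*l^3 + 126*l^2 - 19*l + y^2*(2*l + 16) + y*(-12*l^2 - 97*l - 8) - 24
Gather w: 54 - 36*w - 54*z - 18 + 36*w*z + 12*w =w*(36*z - 24) - 54*z + 36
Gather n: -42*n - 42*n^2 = -42*n^2 - 42*n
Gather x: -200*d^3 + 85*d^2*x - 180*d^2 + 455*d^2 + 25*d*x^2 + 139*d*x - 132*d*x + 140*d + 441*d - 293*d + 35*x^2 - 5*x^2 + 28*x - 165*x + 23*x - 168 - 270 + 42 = -200*d^3 + 275*d^2 + 288*d + x^2*(25*d + 30) + x*(85*d^2 + 7*d - 114) - 396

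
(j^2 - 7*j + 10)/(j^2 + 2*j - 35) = (j - 2)/(j + 7)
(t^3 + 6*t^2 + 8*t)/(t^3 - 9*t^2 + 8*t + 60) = t*(t + 4)/(t^2 - 11*t + 30)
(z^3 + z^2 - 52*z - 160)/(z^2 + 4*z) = z - 3 - 40/z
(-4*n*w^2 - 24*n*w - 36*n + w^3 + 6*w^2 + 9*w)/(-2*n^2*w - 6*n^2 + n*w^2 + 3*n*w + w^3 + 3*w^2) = (-4*n*w - 12*n + w^2 + 3*w)/(-2*n^2 + n*w + w^2)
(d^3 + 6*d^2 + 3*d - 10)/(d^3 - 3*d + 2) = (d + 5)/(d - 1)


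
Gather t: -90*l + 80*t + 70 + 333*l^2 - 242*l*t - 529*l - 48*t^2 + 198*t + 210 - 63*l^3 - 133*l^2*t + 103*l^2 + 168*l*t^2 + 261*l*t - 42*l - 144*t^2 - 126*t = -63*l^3 + 436*l^2 - 661*l + t^2*(168*l - 192) + t*(-133*l^2 + 19*l + 152) + 280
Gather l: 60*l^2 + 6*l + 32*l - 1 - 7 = 60*l^2 + 38*l - 8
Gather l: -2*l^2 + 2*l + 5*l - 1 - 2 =-2*l^2 + 7*l - 3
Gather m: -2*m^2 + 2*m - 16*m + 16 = -2*m^2 - 14*m + 16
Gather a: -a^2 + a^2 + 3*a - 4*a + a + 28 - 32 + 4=0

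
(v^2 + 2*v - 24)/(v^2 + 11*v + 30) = (v - 4)/(v + 5)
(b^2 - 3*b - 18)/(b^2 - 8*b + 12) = (b + 3)/(b - 2)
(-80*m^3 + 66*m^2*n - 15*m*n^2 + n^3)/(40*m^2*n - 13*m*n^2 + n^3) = (-2*m + n)/n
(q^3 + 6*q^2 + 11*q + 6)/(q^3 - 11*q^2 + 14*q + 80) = (q^2 + 4*q + 3)/(q^2 - 13*q + 40)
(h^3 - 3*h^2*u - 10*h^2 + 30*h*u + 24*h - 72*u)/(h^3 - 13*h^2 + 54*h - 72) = (h - 3*u)/(h - 3)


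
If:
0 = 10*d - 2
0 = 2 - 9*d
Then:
No Solution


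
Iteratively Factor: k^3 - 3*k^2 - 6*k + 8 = (k - 4)*(k^2 + k - 2) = (k - 4)*(k + 2)*(k - 1)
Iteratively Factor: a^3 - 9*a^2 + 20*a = (a - 5)*(a^2 - 4*a) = a*(a - 5)*(a - 4)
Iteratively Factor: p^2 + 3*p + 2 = (p + 2)*(p + 1)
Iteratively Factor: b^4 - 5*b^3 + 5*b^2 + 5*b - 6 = (b - 3)*(b^3 - 2*b^2 - b + 2) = (b - 3)*(b - 2)*(b^2 - 1) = (b - 3)*(b - 2)*(b - 1)*(b + 1)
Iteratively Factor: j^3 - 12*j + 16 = (j - 2)*(j^2 + 2*j - 8) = (j - 2)^2*(j + 4)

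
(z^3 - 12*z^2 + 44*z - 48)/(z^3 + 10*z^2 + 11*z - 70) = (z^2 - 10*z + 24)/(z^2 + 12*z + 35)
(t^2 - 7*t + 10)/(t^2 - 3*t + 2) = (t - 5)/(t - 1)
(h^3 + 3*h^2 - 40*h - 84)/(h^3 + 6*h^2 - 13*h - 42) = (h - 6)/(h - 3)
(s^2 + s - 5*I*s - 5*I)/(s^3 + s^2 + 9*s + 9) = (s - 5*I)/(s^2 + 9)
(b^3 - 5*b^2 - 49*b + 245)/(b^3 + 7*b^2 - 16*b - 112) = (b^2 - 12*b + 35)/(b^2 - 16)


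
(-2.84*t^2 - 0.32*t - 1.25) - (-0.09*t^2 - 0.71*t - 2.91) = -2.75*t^2 + 0.39*t + 1.66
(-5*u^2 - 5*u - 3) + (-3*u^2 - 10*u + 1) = -8*u^2 - 15*u - 2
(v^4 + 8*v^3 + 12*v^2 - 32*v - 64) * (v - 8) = v^5 - 52*v^3 - 128*v^2 + 192*v + 512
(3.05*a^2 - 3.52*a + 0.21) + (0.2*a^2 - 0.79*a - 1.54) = 3.25*a^2 - 4.31*a - 1.33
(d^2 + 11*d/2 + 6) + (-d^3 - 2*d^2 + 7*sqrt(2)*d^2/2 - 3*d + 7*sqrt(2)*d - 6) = -d^3 - d^2 + 7*sqrt(2)*d^2/2 + 5*d/2 + 7*sqrt(2)*d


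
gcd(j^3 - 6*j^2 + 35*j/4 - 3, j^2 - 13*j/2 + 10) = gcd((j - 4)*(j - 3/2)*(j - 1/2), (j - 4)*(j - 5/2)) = j - 4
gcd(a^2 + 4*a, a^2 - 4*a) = a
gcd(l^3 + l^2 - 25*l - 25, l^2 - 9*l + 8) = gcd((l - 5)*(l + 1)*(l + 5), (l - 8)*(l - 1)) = 1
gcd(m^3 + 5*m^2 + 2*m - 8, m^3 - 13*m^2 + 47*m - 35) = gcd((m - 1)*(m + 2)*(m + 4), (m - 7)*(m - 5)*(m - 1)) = m - 1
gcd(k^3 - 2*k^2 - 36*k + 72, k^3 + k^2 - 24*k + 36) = k^2 + 4*k - 12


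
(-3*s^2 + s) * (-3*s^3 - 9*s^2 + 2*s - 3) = 9*s^5 + 24*s^4 - 15*s^3 + 11*s^2 - 3*s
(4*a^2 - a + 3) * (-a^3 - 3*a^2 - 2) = -4*a^5 - 11*a^4 - 17*a^2 + 2*a - 6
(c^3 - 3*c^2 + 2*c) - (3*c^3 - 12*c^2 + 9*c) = -2*c^3 + 9*c^2 - 7*c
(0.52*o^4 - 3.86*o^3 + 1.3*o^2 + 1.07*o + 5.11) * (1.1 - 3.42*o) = -1.7784*o^5 + 13.7732*o^4 - 8.692*o^3 - 2.2294*o^2 - 16.2992*o + 5.621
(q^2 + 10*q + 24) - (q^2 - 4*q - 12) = 14*q + 36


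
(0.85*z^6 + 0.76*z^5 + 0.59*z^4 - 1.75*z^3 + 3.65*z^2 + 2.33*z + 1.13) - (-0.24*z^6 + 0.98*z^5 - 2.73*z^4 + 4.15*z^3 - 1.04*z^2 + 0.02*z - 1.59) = 1.09*z^6 - 0.22*z^5 + 3.32*z^4 - 5.9*z^3 + 4.69*z^2 + 2.31*z + 2.72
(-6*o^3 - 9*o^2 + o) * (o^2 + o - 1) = -6*o^5 - 15*o^4 - 2*o^3 + 10*o^2 - o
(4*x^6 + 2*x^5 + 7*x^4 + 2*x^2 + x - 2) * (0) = 0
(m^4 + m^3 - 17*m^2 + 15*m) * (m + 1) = m^5 + 2*m^4 - 16*m^3 - 2*m^2 + 15*m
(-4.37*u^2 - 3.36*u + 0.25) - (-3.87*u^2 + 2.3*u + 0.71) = -0.5*u^2 - 5.66*u - 0.46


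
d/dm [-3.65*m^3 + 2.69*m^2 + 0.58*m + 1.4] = -10.95*m^2 + 5.38*m + 0.58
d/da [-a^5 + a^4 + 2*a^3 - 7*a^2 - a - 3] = -5*a^4 + 4*a^3 + 6*a^2 - 14*a - 1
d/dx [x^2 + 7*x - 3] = 2*x + 7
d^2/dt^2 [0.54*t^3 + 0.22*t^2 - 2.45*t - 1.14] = 3.24*t + 0.44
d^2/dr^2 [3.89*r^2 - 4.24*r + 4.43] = 7.78000000000000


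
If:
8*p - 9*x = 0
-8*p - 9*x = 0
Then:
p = 0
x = 0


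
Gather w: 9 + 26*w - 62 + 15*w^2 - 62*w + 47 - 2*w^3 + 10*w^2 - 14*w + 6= -2*w^3 + 25*w^2 - 50*w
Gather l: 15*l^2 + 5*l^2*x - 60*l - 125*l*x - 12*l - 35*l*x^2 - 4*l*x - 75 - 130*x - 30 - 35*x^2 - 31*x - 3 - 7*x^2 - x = l^2*(5*x + 15) + l*(-35*x^2 - 129*x - 72) - 42*x^2 - 162*x - 108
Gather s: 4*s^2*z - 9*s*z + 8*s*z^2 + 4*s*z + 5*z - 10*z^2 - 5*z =4*s^2*z + s*(8*z^2 - 5*z) - 10*z^2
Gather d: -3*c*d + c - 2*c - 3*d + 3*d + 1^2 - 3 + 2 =-3*c*d - c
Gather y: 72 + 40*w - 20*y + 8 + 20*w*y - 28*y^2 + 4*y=40*w - 28*y^2 + y*(20*w - 16) + 80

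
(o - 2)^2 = o^2 - 4*o + 4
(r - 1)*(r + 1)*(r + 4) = r^3 + 4*r^2 - r - 4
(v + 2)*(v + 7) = v^2 + 9*v + 14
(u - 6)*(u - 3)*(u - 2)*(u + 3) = u^4 - 8*u^3 + 3*u^2 + 72*u - 108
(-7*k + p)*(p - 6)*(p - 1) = -7*k*p^2 + 49*k*p - 42*k + p^3 - 7*p^2 + 6*p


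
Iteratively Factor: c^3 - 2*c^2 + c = (c - 1)*(c^2 - c) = (c - 1)^2*(c)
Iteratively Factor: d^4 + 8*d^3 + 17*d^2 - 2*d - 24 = (d - 1)*(d^3 + 9*d^2 + 26*d + 24) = (d - 1)*(d + 2)*(d^2 + 7*d + 12) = (d - 1)*(d + 2)*(d + 3)*(d + 4)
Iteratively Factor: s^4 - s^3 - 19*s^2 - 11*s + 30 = (s - 1)*(s^3 - 19*s - 30) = (s - 5)*(s - 1)*(s^2 + 5*s + 6) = (s - 5)*(s - 1)*(s + 2)*(s + 3)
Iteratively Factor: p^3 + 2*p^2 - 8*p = (p - 2)*(p^2 + 4*p) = (p - 2)*(p + 4)*(p)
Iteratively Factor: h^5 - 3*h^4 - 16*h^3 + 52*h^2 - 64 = (h + 4)*(h^4 - 7*h^3 + 12*h^2 + 4*h - 16) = (h - 4)*(h + 4)*(h^3 - 3*h^2 + 4) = (h - 4)*(h - 2)*(h + 4)*(h^2 - h - 2) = (h - 4)*(h - 2)^2*(h + 4)*(h + 1)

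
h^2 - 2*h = h*(h - 2)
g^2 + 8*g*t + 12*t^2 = (g + 2*t)*(g + 6*t)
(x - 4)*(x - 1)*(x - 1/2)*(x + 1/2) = x^4 - 5*x^3 + 15*x^2/4 + 5*x/4 - 1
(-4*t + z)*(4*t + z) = -16*t^2 + z^2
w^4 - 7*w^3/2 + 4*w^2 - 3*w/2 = w*(w - 3/2)*(w - 1)^2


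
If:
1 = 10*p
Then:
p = 1/10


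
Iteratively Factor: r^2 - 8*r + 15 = (r - 5)*(r - 3)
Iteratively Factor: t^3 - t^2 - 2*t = (t + 1)*(t^2 - 2*t) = (t - 2)*(t + 1)*(t)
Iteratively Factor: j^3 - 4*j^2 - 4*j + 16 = (j + 2)*(j^2 - 6*j + 8) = (j - 2)*(j + 2)*(j - 4)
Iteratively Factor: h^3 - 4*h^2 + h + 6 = (h + 1)*(h^2 - 5*h + 6) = (h - 3)*(h + 1)*(h - 2)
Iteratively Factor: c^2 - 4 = (c - 2)*(c + 2)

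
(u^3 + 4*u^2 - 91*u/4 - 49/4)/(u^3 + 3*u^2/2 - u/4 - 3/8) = 2*(2*u^2 + 7*u - 49)/(4*u^2 + 4*u - 3)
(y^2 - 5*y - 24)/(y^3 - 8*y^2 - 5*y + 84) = (y - 8)/(y^2 - 11*y + 28)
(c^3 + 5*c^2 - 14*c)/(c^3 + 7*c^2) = (c - 2)/c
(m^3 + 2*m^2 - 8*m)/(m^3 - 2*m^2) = (m + 4)/m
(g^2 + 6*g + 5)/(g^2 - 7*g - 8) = (g + 5)/(g - 8)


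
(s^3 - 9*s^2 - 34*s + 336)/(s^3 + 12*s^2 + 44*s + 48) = (s^2 - 15*s + 56)/(s^2 + 6*s + 8)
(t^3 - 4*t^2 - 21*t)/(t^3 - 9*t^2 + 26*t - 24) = t*(t^2 - 4*t - 21)/(t^3 - 9*t^2 + 26*t - 24)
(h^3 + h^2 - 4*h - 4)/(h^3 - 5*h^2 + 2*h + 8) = (h + 2)/(h - 4)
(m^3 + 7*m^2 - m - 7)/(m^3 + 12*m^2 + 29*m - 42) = (m + 1)/(m + 6)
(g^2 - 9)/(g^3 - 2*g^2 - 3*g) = (g + 3)/(g*(g + 1))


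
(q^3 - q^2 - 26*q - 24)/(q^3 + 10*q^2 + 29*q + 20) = (q - 6)/(q + 5)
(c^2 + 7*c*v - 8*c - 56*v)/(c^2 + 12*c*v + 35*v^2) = (c - 8)/(c + 5*v)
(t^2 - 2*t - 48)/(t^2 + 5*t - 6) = (t - 8)/(t - 1)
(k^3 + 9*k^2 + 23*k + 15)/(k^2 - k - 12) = (k^2 + 6*k + 5)/(k - 4)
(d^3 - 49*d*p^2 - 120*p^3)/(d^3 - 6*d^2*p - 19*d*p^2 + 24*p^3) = (-d - 5*p)/(-d + p)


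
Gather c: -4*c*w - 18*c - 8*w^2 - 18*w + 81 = c*(-4*w - 18) - 8*w^2 - 18*w + 81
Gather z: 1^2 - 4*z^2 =1 - 4*z^2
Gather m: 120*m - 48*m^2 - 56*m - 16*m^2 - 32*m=-64*m^2 + 32*m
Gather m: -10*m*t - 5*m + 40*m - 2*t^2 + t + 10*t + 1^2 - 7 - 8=m*(35 - 10*t) - 2*t^2 + 11*t - 14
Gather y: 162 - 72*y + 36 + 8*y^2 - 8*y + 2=8*y^2 - 80*y + 200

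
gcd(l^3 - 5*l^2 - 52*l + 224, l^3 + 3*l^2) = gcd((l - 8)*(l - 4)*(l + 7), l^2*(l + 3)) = 1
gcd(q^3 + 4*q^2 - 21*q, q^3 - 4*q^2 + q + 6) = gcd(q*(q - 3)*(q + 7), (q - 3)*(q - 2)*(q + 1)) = q - 3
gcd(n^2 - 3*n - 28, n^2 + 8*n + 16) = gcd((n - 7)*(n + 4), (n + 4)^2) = n + 4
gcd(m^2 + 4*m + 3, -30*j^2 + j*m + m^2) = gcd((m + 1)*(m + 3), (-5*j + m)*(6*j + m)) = 1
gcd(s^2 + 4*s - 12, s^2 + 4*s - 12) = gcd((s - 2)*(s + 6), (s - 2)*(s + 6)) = s^2 + 4*s - 12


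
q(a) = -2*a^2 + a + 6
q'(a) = 1 - 4*a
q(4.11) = -23.67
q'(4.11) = -15.44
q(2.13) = -0.94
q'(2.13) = -7.52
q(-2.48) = -8.78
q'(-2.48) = 10.92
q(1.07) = 4.78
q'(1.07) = -3.28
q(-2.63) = -10.46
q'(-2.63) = 11.52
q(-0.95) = 3.24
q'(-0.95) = 4.80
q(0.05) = 6.04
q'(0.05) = 0.80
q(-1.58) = -0.57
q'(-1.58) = 7.32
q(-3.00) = -15.00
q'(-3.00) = 13.00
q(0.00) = 6.00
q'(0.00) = 1.00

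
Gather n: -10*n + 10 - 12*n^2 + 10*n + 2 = 12 - 12*n^2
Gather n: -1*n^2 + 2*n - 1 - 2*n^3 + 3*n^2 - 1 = -2*n^3 + 2*n^2 + 2*n - 2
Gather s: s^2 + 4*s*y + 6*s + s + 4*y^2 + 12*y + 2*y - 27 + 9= s^2 + s*(4*y + 7) + 4*y^2 + 14*y - 18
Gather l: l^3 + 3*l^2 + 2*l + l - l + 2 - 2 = l^3 + 3*l^2 + 2*l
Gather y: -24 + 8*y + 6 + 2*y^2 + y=2*y^2 + 9*y - 18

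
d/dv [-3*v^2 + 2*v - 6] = 2 - 6*v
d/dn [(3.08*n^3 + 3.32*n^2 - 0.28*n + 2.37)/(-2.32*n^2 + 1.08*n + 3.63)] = (-7.1456*n^4 + 6.6528*n^3 + 36.4772*n^2 + 35.1*n - 3.576)/(5.3824*n^4 - 5.0112*n^3 - 15.6768*n^2 + 7.8408*n + 13.1769)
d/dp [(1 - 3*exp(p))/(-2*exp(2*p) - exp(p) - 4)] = (-(3*exp(p) - 1)*(4*exp(p) + 1) + 6*exp(2*p) + 3*exp(p) + 12)*exp(p)/(2*exp(2*p) + exp(p) + 4)^2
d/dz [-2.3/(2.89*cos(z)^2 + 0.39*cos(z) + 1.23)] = -(13.294*cos(z) + 0.897)*sin(z)/(2.89*cos(z)^2 + 0.39*cos(z) + 1.23)^2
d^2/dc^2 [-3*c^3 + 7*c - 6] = -18*c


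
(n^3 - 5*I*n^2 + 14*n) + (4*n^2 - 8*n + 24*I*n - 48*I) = n^3 + 4*n^2 - 5*I*n^2 + 6*n + 24*I*n - 48*I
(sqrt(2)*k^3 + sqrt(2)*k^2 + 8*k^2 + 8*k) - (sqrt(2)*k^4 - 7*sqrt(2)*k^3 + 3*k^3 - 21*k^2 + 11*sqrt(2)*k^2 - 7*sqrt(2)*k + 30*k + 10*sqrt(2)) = -sqrt(2)*k^4 - 3*k^3 + 8*sqrt(2)*k^3 - 10*sqrt(2)*k^2 + 29*k^2 - 22*k + 7*sqrt(2)*k - 10*sqrt(2)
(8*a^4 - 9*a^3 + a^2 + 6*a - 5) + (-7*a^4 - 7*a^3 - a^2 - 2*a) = a^4 - 16*a^3 + 4*a - 5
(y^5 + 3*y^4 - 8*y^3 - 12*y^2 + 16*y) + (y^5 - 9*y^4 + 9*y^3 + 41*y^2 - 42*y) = 2*y^5 - 6*y^4 + y^3 + 29*y^2 - 26*y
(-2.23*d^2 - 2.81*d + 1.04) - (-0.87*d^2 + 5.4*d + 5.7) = -1.36*d^2 - 8.21*d - 4.66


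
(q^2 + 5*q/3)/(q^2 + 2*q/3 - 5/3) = q/(q - 1)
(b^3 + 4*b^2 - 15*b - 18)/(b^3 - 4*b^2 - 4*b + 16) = (b^3 + 4*b^2 - 15*b - 18)/(b^3 - 4*b^2 - 4*b + 16)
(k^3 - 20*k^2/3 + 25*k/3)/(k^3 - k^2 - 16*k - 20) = k*(3*k - 5)/(3*(k^2 + 4*k + 4))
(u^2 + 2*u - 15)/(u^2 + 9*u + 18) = (u^2 + 2*u - 15)/(u^2 + 9*u + 18)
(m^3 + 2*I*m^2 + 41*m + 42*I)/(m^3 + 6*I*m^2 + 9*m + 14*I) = (m - 6*I)/(m - 2*I)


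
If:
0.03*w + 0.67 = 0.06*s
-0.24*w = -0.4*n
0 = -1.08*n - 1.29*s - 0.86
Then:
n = -7.08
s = 5.26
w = -11.81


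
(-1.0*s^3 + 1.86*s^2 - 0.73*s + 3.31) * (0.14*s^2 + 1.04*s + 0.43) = -0.14*s^5 - 0.7796*s^4 + 1.4022*s^3 + 0.504*s^2 + 3.1285*s + 1.4233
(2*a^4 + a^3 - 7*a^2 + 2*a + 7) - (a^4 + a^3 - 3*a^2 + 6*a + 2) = a^4 - 4*a^2 - 4*a + 5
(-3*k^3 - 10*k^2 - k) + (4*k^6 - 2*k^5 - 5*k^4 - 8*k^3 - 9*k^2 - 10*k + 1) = 4*k^6 - 2*k^5 - 5*k^4 - 11*k^3 - 19*k^2 - 11*k + 1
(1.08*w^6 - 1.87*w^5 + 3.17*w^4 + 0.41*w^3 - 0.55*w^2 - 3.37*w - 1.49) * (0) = 0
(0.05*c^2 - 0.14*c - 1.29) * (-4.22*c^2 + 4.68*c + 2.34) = -0.211*c^4 + 0.8248*c^3 + 4.9056*c^2 - 6.3648*c - 3.0186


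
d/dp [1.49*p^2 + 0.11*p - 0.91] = 2.98*p + 0.11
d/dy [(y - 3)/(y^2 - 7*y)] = (-y^2 + 6*y - 21)/(y^2*(y^2 - 14*y + 49))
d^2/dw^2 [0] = 0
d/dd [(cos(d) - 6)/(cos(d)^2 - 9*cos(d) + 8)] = (cos(d)^2 - 12*cos(d) + 46)*sin(d)/(cos(d)^2 - 9*cos(d) + 8)^2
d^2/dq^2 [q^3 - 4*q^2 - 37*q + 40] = 6*q - 8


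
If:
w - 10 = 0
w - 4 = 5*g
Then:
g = 6/5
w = 10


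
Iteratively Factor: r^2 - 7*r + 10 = (r - 5)*(r - 2)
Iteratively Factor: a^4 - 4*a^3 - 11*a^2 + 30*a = (a + 3)*(a^3 - 7*a^2 + 10*a) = (a - 5)*(a + 3)*(a^2 - 2*a) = (a - 5)*(a - 2)*(a + 3)*(a)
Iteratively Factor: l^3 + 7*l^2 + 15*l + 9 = (l + 1)*(l^2 + 6*l + 9) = (l + 1)*(l + 3)*(l + 3)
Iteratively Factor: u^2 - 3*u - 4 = (u + 1)*(u - 4)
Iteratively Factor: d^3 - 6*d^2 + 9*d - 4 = (d - 1)*(d^2 - 5*d + 4) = (d - 1)^2*(d - 4)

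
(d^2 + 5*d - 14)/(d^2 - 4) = (d + 7)/(d + 2)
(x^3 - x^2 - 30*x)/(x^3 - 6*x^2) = (x + 5)/x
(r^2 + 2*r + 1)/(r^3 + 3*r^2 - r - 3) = (r + 1)/(r^2 + 2*r - 3)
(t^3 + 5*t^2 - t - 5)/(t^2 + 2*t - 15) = (t^2 - 1)/(t - 3)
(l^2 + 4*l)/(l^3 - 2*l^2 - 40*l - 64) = l/(l^2 - 6*l - 16)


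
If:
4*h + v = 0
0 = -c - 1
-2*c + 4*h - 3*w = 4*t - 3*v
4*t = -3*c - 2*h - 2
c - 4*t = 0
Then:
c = -1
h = 1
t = -1/4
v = -4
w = -5/3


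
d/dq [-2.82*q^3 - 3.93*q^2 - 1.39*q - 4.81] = -8.46*q^2 - 7.86*q - 1.39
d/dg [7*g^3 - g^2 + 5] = g*(21*g - 2)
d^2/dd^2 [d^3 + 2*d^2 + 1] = 6*d + 4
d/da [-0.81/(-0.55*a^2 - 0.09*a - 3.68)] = (-0.891*a - 0.0729)/(0.55*a^2 + 0.09*a + 3.68)^2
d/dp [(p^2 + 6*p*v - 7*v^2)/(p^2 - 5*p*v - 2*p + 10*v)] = (2*(p + 3*v)*(p^2 - 5*p*v - 2*p + 10*v) + (-2*p + 5*v + 2)*(p^2 + 6*p*v - 7*v^2))/(p^2 - 5*p*v - 2*p + 10*v)^2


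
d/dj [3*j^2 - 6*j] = 6*j - 6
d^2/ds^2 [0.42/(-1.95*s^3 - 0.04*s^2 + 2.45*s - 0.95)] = ((4.914*s + 0.0336)*(1.95*s^3 + 0.04*s^2 - 2.45*s + 0.95) - 0.42*(5.85*s^2 + 0.08*s - 2.45)*(11.7*s^2 + 0.16*s - 4.9))/(1.95*s^3 + 0.04*s^2 - 2.45*s + 0.95)^3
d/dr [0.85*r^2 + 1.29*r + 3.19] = 1.7*r + 1.29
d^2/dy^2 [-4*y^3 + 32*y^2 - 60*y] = 64 - 24*y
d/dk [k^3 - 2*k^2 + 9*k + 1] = 3*k^2 - 4*k + 9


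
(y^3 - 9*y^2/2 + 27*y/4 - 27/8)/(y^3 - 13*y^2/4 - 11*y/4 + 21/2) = (8*y^3 - 36*y^2 + 54*y - 27)/(2*(4*y^3 - 13*y^2 - 11*y + 42))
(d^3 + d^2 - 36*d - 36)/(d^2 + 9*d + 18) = (d^2 - 5*d - 6)/(d + 3)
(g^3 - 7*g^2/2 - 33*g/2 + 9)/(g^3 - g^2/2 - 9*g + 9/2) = (g - 6)/(g - 3)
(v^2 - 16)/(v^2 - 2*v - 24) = (v - 4)/(v - 6)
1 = 1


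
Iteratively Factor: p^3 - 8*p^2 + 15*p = (p - 3)*(p^2 - 5*p) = (p - 5)*(p - 3)*(p)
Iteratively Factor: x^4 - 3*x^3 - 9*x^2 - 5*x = (x)*(x^3 - 3*x^2 - 9*x - 5) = x*(x + 1)*(x^2 - 4*x - 5) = x*(x - 5)*(x + 1)*(x + 1)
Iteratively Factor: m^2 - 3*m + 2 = (m - 1)*(m - 2)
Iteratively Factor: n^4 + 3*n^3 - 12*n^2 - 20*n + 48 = (n + 4)*(n^3 - n^2 - 8*n + 12) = (n - 2)*(n + 4)*(n^2 + n - 6) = (n - 2)^2*(n + 4)*(n + 3)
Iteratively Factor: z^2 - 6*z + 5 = (z - 5)*(z - 1)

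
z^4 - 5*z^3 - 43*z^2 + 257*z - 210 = (z - 6)*(z - 5)*(z - 1)*(z + 7)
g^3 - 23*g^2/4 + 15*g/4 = g*(g - 5)*(g - 3/4)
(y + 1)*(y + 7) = y^2 + 8*y + 7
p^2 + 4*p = p*(p + 4)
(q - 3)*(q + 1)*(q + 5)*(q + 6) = q^4 + 9*q^3 + 5*q^2 - 93*q - 90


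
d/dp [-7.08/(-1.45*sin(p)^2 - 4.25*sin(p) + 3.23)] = -(20.532*sin(p) + 30.09)*cos(p)/(1.45*sin(p)^2 + 4.25*sin(p) - 3.23)^2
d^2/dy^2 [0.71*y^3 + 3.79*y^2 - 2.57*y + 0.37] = 4.26*y + 7.58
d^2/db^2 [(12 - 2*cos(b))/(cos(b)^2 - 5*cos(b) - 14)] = 2*(-9*sin(b)^4*cos(b) + 19*sin(b)^4 - 558*sin(b)^2 - 961*cos(b)/2 - 45*cos(3*b) + cos(5*b)/2 - 69)/(sin(b)^2 + 5*cos(b) + 13)^3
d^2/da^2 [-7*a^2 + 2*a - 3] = -14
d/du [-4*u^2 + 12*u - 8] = 12 - 8*u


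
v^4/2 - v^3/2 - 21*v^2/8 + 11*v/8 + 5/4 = (v/2 + 1)*(v - 5/2)*(v - 1)*(v + 1/2)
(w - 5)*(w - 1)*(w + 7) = w^3 + w^2 - 37*w + 35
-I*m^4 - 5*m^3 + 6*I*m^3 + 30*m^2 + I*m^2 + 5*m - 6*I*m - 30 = (m - 6)*(m + 1)*(m - 5*I)*(-I*m + I)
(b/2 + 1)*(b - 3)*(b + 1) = b^3/2 - 7*b/2 - 3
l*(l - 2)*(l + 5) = l^3 + 3*l^2 - 10*l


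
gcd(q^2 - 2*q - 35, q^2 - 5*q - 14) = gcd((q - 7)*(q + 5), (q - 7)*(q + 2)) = q - 7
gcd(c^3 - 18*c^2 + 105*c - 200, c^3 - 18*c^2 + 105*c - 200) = c^3 - 18*c^2 + 105*c - 200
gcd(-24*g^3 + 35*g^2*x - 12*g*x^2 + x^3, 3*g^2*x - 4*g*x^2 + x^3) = 3*g^2 - 4*g*x + x^2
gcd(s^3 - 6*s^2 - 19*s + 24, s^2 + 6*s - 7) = s - 1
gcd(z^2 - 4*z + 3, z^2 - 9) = z - 3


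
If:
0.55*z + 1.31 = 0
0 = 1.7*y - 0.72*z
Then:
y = -1.01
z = -2.38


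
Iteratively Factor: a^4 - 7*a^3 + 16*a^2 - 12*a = (a - 3)*(a^3 - 4*a^2 + 4*a) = (a - 3)*(a - 2)*(a^2 - 2*a) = a*(a - 3)*(a - 2)*(a - 2)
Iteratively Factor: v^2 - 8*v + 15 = (v - 5)*(v - 3)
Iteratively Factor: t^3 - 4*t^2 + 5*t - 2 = (t - 1)*(t^2 - 3*t + 2) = (t - 2)*(t - 1)*(t - 1)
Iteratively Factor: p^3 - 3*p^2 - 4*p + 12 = (p - 2)*(p^2 - p - 6) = (p - 2)*(p + 2)*(p - 3)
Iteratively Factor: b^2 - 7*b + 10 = (b - 5)*(b - 2)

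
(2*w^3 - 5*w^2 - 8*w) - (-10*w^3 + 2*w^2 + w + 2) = 12*w^3 - 7*w^2 - 9*w - 2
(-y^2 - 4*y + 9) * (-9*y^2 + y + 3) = 9*y^4 + 35*y^3 - 88*y^2 - 3*y + 27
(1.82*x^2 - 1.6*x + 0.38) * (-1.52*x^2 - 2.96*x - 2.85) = -2.7664*x^4 - 2.9552*x^3 - 1.0286*x^2 + 3.4352*x - 1.083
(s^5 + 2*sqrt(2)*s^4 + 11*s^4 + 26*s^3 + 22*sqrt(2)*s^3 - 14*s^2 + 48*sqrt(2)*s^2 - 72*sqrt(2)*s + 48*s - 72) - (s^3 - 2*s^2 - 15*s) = s^5 + 2*sqrt(2)*s^4 + 11*s^4 + 25*s^3 + 22*sqrt(2)*s^3 - 12*s^2 + 48*sqrt(2)*s^2 - 72*sqrt(2)*s + 63*s - 72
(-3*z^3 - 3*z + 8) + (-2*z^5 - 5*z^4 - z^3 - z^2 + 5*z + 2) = -2*z^5 - 5*z^4 - 4*z^3 - z^2 + 2*z + 10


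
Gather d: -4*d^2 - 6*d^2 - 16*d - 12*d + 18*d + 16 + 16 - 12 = -10*d^2 - 10*d + 20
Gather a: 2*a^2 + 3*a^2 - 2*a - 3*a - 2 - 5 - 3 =5*a^2 - 5*a - 10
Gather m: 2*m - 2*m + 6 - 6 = 0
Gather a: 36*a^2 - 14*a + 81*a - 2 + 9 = 36*a^2 + 67*a + 7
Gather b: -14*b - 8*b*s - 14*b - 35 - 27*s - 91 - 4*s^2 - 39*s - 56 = b*(-8*s - 28) - 4*s^2 - 66*s - 182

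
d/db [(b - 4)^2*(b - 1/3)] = (b - 4)*(9*b - 14)/3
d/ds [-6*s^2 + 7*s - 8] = 7 - 12*s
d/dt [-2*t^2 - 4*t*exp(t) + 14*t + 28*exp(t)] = -4*t*exp(t) - 4*t + 24*exp(t) + 14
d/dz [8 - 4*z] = -4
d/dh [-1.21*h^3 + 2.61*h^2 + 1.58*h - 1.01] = -3.63*h^2 + 5.22*h + 1.58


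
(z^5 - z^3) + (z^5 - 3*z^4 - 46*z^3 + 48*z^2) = 2*z^5 - 3*z^4 - 47*z^3 + 48*z^2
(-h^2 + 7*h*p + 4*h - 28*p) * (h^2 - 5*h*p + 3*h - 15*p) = -h^4 + 12*h^3*p + h^3 - 35*h^2*p^2 - 12*h^2*p + 12*h^2 + 35*h*p^2 - 144*h*p + 420*p^2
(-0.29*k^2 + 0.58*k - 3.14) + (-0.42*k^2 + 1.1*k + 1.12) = -0.71*k^2 + 1.68*k - 2.02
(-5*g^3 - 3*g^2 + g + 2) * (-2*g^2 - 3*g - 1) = 10*g^5 + 21*g^4 + 12*g^3 - 4*g^2 - 7*g - 2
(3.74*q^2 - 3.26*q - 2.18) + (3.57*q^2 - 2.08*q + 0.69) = 7.31*q^2 - 5.34*q - 1.49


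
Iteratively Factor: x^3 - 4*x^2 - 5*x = (x)*(x^2 - 4*x - 5) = x*(x - 5)*(x + 1)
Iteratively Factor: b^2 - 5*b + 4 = (b - 1)*(b - 4)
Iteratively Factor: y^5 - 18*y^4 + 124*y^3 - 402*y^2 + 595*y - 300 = (y - 5)*(y^4 - 13*y^3 + 59*y^2 - 107*y + 60) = (y - 5)*(y - 1)*(y^3 - 12*y^2 + 47*y - 60) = (y - 5)*(y - 3)*(y - 1)*(y^2 - 9*y + 20) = (y - 5)^2*(y - 3)*(y - 1)*(y - 4)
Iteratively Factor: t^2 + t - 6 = (t - 2)*(t + 3)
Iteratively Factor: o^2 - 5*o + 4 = (o - 1)*(o - 4)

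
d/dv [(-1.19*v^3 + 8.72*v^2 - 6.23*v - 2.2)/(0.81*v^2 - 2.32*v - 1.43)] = (-0.9639*v^4 + 5.5216*v^3 - 10.079*v^2 - 21.3752*v + 3.8049)/(0.6561*v^4 - 3.7584*v^3 + 3.0658*v^2 + 6.6352*v + 2.0449)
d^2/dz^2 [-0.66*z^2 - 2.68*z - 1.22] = -1.32000000000000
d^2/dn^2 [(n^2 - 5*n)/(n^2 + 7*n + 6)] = 12*(-2*n^3 - 3*n^2 + 15*n + 41)/(n^6 + 21*n^5 + 165*n^4 + 595*n^3 + 990*n^2 + 756*n + 216)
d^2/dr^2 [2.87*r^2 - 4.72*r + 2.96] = 5.74000000000000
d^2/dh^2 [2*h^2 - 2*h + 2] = 4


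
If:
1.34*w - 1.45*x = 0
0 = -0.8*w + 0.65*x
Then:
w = 0.00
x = 0.00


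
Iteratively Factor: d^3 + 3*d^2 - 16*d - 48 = (d - 4)*(d^2 + 7*d + 12) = (d - 4)*(d + 3)*(d + 4)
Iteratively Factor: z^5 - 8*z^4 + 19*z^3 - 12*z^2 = (z - 3)*(z^4 - 5*z^3 + 4*z^2) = (z - 4)*(z - 3)*(z^3 - z^2) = z*(z - 4)*(z - 3)*(z^2 - z) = z^2*(z - 4)*(z - 3)*(z - 1)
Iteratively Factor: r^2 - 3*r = (r - 3)*(r)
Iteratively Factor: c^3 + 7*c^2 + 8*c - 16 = (c + 4)*(c^2 + 3*c - 4) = (c - 1)*(c + 4)*(c + 4)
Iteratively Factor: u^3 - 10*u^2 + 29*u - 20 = (u - 1)*(u^2 - 9*u + 20) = (u - 4)*(u - 1)*(u - 5)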